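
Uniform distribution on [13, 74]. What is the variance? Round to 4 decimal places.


Var = (b-a)^2 / 12
(b-a)^2 = (74 - 13)^2 = 3721
Var = 3721/12 ≈ 310.083333

310.0833


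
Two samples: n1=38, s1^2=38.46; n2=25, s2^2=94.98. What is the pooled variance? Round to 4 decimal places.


sp^2 = ((n1-1)*s1^2 + (n2-1)*s2^2)/(n1+n2-2)
(n1-1)*s1^2 = 37 * 38.46 = 1423.02
(n2-1)*s2^2 = 24 * 94.98 = 2279.52
numerator = 1423.02 + 2279.52 = 3702.54
n1+n2-2 = 61
sp^2 = 3702.54 / 61 = 185127/3050 ≈ 60.697377

60.6974


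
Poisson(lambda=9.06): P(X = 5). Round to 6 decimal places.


P = e^(-lam) * lam^k / k!
e^(-9.06) ≈ 0.0001162230
lam^k = 9.06^5 ≈ 61043.719544
k! = 5! = 120
P = 0.0001162230 * 61043.719544 / 120 ≈ 0.059122

0.059122


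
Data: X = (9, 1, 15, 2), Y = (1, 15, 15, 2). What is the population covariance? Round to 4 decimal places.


Cov = (1/n)*sum((xi-xbar)(yi-ybar))
n = 4, xbar = 27/4 = 6.75, ybar = 33/4 = 8.25
sum((xi-xbar)(yi-ybar)) = 30.25
Cov = 30.25 / 4 = 7.5625

7.5625


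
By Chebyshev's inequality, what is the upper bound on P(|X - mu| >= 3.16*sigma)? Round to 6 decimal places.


P <= 1/k^2
k^2 = 3.16^2 = 9.9856
1/k^2 = 1 / 9.9856 = 625/6241 ≈ 0.10014421

0.100144


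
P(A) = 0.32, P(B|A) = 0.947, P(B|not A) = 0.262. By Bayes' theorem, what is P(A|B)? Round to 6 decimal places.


P(A|B) = P(B|A)*P(A) / P(B), P(B) = P(B|A)*P(A) + P(B|not A)*P(not A)
P(B|A)*P(A) = 0.947 * 0.32 = 0.30304
P(B|not A)*P(not A) = 0.262 * 0.68 = 0.17816
P(B) = 0.30304 + 0.17816 = 0.4812
P(A|B) = 0.30304 / 0.4812 = 3788/6015 ≈ 0.62975894

0.629759


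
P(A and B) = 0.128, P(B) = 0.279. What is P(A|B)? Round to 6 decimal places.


P(A|B) = P(A and B) / P(B) = 0.128 / 0.279 = 128/279 ≈ 0.45878136

0.458781


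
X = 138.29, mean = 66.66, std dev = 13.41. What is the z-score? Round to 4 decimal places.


z = (X - mu) / sigma
X - mu = 138.29 - 66.66 = 71.63
z = 71.63 / 13.41 = 7163/1341 ≈ 5.341536

5.3415


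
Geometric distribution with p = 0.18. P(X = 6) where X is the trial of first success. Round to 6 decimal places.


P = (1-p)^(k-1) * p
(1-p)^(k-1) = 0.82^5 ≈ 0.3707398
P = 0.3707398 * 0.18 ≈ 0.06673317

0.066733


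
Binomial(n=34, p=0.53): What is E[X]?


E[X] = n*p = 34 * 0.53 = 18.02

18.02


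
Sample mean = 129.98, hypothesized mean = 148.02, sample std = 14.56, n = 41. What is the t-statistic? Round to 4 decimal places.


t = (xbar - mu0) / (s/sqrt(n))
xbar - mu0 = 129.98 - 148.02 = -18.04
sqrt(41) ≈ 6.40312424
s/sqrt(n) = 14.56 / 6.40312424 ≈ 2.27388997
t = -18.04 / 2.27388997 ≈ -7.933541

-7.9335


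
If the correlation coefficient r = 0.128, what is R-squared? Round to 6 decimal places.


R^2 = r^2 = (0.128)^2 = 0.016384

0.016384


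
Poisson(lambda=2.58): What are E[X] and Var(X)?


E[X] = Var(X) = lambda = 2.58

2.58, 2.58


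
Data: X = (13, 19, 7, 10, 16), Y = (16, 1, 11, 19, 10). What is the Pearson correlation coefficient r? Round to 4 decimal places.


r = sum((xi-xbar)(yi-ybar)) / sqrt(sum((xi-xbar)^2) * sum((yi-ybar)^2))
n = 5, xbar = 65/5 = 13, ybar = 57/5 = 11.4
Sxy = sum((xi-xbar)(yi-ybar)) = -87
Sxx = sum((xi-xbar)^2) = 90
Syy = sum((yi-ybar)^2) = 189.2
sqrt(Sxx*Syy) ≈ 130.491379
r = Sxy / sqrt(Sxx*Syy) = -87 / 130.491379 ≈ -0.666711

-0.6667


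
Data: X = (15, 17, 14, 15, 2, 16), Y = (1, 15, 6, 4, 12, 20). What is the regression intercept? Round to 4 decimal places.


a = ybar - b*xbar, where b = sum((xi-xbar)(yi-ybar)) / sum((xi-xbar)^2)
n = 6, xbar = 79/6 ≈ 13.166667, ybar = 58/6 = 29/3 ≈ 9.666667
Sxy = sum((xi-xbar)(yi-ybar)) = -17/3 ≈ -5.666667
Sxx = sum((xi-xbar)^2) = 929/6 ≈ 154.833333
b = Sxy / Sxx = -34/929 ≈ -0.036598
a = 9.666667 - (-0.036598) * 13.166667 = 9428/929 ≈ 10.148547

10.1485


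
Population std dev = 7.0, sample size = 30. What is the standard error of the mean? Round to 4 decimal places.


SE = sigma / sqrt(n)
sqrt(30) ≈ 5.477226
SE = 7.0 / 5.477226 ≈ 1.278019

1.2780


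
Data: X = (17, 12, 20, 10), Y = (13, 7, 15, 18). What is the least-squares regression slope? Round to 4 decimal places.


b = sum((xi-xbar)(yi-ybar)) / sum((xi-xbar)^2)
n = 4, xbar = 59/4 = 14.75, ybar = 53/4 = 13.25
Sxy = sum((xi-xbar)(yi-ybar)) = 3.25
Sxx = sum((xi-xbar)^2) = 62.75
b = Sxy / Sxx = 13/251 ≈ 0.051793

0.0518


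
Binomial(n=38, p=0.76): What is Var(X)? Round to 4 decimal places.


Var = n*p*(1-p) = 38 * 0.76 * 0.24 = 6.9312

6.9312


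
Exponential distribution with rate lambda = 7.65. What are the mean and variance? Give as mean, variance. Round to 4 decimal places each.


mean = 1/lam, var = 1/lam^2
mean = 1 / 7.65 = 20/153 ≈ 0.130719
lam^2 = 7.65^2 = 58.5225
var = 1 / 58.5225 ≈ 0.017087

0.1307, 0.0171


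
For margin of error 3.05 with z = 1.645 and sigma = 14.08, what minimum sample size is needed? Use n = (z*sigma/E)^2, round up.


z*sigma/E = 1.645 * 14.08 / 3.05 = 57904/7625 ≈ 7.593967
(z*sigma/E)^2 ≈ 57.668338
round up: n = 58

58


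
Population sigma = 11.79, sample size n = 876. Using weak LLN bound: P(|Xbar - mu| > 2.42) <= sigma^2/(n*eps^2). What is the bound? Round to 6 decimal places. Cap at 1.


bound = min(1, sigma^2/(n*eps^2))
sigma^2 = 11.79^2 = 139.0041
n*eps^2 = 876 * 2.42^2 = 876 * 5.8564 = 5130.2064
sigma^2/(n*eps^2) = 139.0041 / 5130.2064 ≈ 0.02709523

0.027095


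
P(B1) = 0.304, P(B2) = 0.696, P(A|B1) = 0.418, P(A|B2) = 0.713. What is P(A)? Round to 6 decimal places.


P(A) = P(A|B1)*P(B1) + P(A|B2)*P(B2)
P(A|B1)*P(B1) = 0.418 * 0.304 = 0.127072
P(A|B2)*P(B2) = 0.713 * 0.696 = 0.496248
P(A) = 0.127072 + 0.496248 = 0.62332

0.623320


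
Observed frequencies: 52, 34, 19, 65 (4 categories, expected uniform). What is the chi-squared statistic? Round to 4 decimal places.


chi2 = sum((O-E)^2/E), E = total/4
total = 170, E = 170/4 = 42.5
(52 - 42.5)^2 / 42.5 = 90.25 / 42.5 = 361/170 ≈ 2.123529
(34 - 42.5)^2 / 42.5 = 72.25 / 42.5 = 1.7
(19 - 42.5)^2 / 42.5 = 552.25 / 42.5 = 2209/170 ≈ 12.994118
(65 - 42.5)^2 / 42.5 = 506.25 / 42.5 = 405/34 ≈ 11.911765
chi2 = 2442/85 ≈ 28.729412

28.7294


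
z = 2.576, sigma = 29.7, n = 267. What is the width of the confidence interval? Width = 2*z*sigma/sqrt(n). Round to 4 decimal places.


width = 2*z*sigma/sqrt(n)
2*z*sigma = 2 * 2.576 * 29.7 = 153.0144
sqrt(267) ≈ 16.340135
width = 153.0144 / 16.340135 ≈ 9.364329

9.3643


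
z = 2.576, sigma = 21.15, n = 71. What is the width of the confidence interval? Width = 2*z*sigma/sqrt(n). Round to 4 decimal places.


width = 2*z*sigma/sqrt(n)
2*z*sigma = 2 * 2.576 * 21.15 = 108.9648
sqrt(71) ≈ 8.426150
width = 108.9648 / 8.426150 ≈ 12.931743

12.9317


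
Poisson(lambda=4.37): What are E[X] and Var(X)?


E[X] = Var(X) = lambda = 4.37

4.37, 4.37


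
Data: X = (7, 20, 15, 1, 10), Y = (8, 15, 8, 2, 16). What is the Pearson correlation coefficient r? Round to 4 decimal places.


r = sum((xi-xbar)(yi-ybar)) / sqrt(sum((xi-xbar)^2) * sum((yi-ybar)^2))
n = 5, xbar = 53/5 = 10.6, ybar = 49/5 = 9.8
Sxy = sum((xi-xbar)(yi-ybar)) = 118.6
Sxx = sum((xi-xbar)^2) = 213.2
Syy = sum((yi-ybar)^2) = 132.8
sqrt(Sxx*Syy) ≈ 168.264554
r = Sxy / sqrt(Sxx*Syy) = 118.6 / 168.264554 ≈ 0.704842

0.7048


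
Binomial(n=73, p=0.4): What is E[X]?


E[X] = n*p = 73 * 0.4 = 29.2

29.2


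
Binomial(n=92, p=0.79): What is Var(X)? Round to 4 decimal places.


Var = n*p*(1-p) = 92 * 0.79 * 0.21 = 15.2628

15.2628


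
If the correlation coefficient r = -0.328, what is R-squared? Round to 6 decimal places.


R^2 = r^2 = (-0.328)^2 = 0.107584

0.107584


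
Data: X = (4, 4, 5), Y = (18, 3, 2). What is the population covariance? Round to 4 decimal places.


Cov = (1/n)*sum((xi-xbar)(yi-ybar))
n = 3, xbar = 13/3 ≈ 4.333333, ybar = 23/3 ≈ 7.666667
sum((xi-xbar)(yi-ybar)) = -17/3 ≈ -5.666667
Cov = -5.666667 / 3 = -17/9 ≈ -1.888889

-1.8889


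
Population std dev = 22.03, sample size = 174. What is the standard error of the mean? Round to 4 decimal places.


SE = sigma / sqrt(n)
sqrt(174) ≈ 13.190906
SE = 22.03 / 13.190906 ≈ 1.670090

1.6701


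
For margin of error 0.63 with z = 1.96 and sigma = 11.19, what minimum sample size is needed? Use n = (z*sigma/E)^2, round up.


z*sigma/E = 1.96 * 11.19 / 0.63 = 2611/75 ≈ 34.813333
(z*sigma/E)^2 = 6817321/5625 ≈ 1211.968178
round up: n = 1212

1212


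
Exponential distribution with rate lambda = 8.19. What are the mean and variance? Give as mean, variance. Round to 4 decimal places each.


mean = 1/lam, var = 1/lam^2
mean = 1 / 8.19 = 100/819 ≈ 0.122100
lam^2 = 8.19^2 = 67.0761
var = 1 / 67.0761 ≈ 0.014908

0.1221, 0.0149


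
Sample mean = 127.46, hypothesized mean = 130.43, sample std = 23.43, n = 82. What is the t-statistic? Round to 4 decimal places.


t = (xbar - mu0) / (s/sqrt(n))
xbar - mu0 = 127.46 - 130.43 = -2.97
sqrt(82) ≈ 9.05538514
s/sqrt(n) = 23.43 / 9.05538514 ≈ 2.58741066
t = -2.97 / 2.58741066 ≈ -1.147866

-1.1479


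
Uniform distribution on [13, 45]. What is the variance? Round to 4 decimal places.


Var = (b-a)^2 / 12
(b-a)^2 = (45 - 13)^2 = 1024
Var = 1024/12 ≈ 85.333333

85.3333


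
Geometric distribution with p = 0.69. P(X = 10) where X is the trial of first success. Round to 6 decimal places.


P = (1-p)^(k-1) * p
(1-p)^(k-1) = 0.31^9 ≈ 0.00002643962
P = 0.00002643962 * 0.69 ≈ 0.00001824334

0.000018


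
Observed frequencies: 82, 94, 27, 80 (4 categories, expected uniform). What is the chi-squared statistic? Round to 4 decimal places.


chi2 = sum((O-E)^2/E), E = total/4
total = 283, E = 283/4 = 70.75
(82 - 70.75)^2 / 70.75 = 126.5625 / 70.75 = 2025/1132 ≈ 1.788869
(94 - 70.75)^2 / 70.75 = 540.5625 / 70.75 = 8649/1132 ≈ 7.640459
(27 - 70.75)^2 / 70.75 = 1914.0625 / 70.75 = 30625/1132 ≈ 27.053887
(80 - 70.75)^2 / 70.75 = 85.5625 / 70.75 = 1369/1132 ≈ 1.209364
chi2 = 10667/283 ≈ 37.692580

37.6926


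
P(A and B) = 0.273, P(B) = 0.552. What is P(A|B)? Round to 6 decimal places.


P(A|B) = P(A and B) / P(B) = 0.273 / 0.552 = 91/184 ≈ 0.49456522

0.494565


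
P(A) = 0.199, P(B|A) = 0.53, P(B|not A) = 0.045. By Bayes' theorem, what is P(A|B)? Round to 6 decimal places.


P(A|B) = P(B|A)*P(A) / P(B), P(B) = P(B|A)*P(A) + P(B|not A)*P(not A)
P(B|A)*P(A) = 0.53 * 0.199 = 0.10547
P(B|not A)*P(not A) = 0.045 * 0.801 = 0.036045
P(B) = 0.10547 + 0.036045 = 0.141515
P(A|B) = 0.10547 / 0.141515 ≈ 0.74529202

0.745292


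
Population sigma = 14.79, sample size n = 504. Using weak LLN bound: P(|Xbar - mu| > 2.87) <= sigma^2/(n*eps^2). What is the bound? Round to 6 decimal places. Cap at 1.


bound = min(1, sigma^2/(n*eps^2))
sigma^2 = 14.79^2 = 218.7441
n*eps^2 = 504 * 2.87^2 = 504 * 8.2369 = 4151.3976
sigma^2/(n*eps^2) = 218.7441 / 4151.3976 ≈ 0.05269168

0.052692


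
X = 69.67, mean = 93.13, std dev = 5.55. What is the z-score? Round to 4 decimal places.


z = (X - mu) / sigma
X - mu = 69.67 - 93.13 = -23.46
z = -23.46 / 5.55 = -782/185 ≈ -4.227027

-4.2270


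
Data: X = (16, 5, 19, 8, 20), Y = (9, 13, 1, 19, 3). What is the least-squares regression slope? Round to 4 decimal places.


b = sum((xi-xbar)(yi-ybar)) / sum((xi-xbar)^2)
n = 5, xbar = 68/5 = 13.6, ybar = 45/5 = 9
Sxy = sum((xi-xbar)(yi-ybar)) = -172
Sxx = sum((xi-xbar)^2) = 181.2
b = Sxy / Sxx = -430/453 ≈ -0.949227

-0.9492


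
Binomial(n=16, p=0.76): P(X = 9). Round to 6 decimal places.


P = C(n,k) * p^k * (1-p)^(n-k)
C(16,9) = 11440
p^k = 0.76^9 ≈ 0.08459064
(1-p)^(n-k) = 0.24^7 ≈ 0.00004586471
P = 11440 * 0.08459064 * 0.00004586471 ≈ 0.044384

0.044384


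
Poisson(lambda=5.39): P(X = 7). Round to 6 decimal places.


P = e^(-lam) * lam^k / k!
e^(-5.39) ≈ 0.004561973
lam^k = 5.39^7 ≈ 132166.489968
k! = 7! = 5040
P = 0.004561973 * 132166.489968 / 5040 ≈ 0.119631

0.119631


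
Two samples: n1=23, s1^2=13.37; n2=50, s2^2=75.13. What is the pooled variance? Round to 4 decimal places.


sp^2 = ((n1-1)*s1^2 + (n2-1)*s2^2)/(n1+n2-2)
(n1-1)*s1^2 = 22 * 13.37 = 294.14
(n2-1)*s2^2 = 49 * 75.13 = 3681.37
numerator = 294.14 + 3681.37 = 3975.51
n1+n2-2 = 71
sp^2 = 3975.51 / 71 = 397551/7100 ≈ 55.993099

55.9931


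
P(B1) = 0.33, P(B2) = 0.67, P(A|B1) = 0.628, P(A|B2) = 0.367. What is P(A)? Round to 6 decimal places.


P(A) = P(A|B1)*P(B1) + P(A|B2)*P(B2)
P(A|B1)*P(B1) = 0.628 * 0.33 = 0.20724
P(A|B2)*P(B2) = 0.367 * 0.67 = 0.24589
P(A) = 0.20724 + 0.24589 = 0.45313

0.453130


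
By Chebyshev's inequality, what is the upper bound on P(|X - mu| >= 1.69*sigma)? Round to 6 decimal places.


P <= 1/k^2
k^2 = 1.69^2 = 2.8561
1/k^2 = 1 / 2.8561 ≈ 0.35012780

0.350128


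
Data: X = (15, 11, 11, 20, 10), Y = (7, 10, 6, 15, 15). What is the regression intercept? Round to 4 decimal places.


a = ybar - b*xbar, where b = sum((xi-xbar)(yi-ybar)) / sum((xi-xbar)^2)
n = 5, xbar = 67/5 = 13.4, ybar = 53/5 = 10.6
Sxy = sum((xi-xbar)(yi-ybar)) = 20.8
Sxx = sum((xi-xbar)^2) = 69.2
b = Sxy / Sxx = 52/173 ≈ 0.300578
a = 10.6 - 0.300578 * 13.4 = 1137/173 ≈ 6.572254

6.5723


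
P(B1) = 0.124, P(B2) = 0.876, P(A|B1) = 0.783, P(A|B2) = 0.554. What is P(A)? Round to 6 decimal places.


P(A) = P(A|B1)*P(B1) + P(A|B2)*P(B2)
P(A|B1)*P(B1) = 0.783 * 0.124 = 0.097092
P(A|B2)*P(B2) = 0.554 * 0.876 = 0.485304
P(A) = 0.097092 + 0.485304 = 0.582396

0.582396


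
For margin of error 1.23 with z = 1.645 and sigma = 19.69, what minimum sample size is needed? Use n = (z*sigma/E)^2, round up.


z*sigma/E = 1.645 * 19.69 / 1.23 ≈ 26.333374
(z*sigma/E)^2 ≈ 693.446585
round up: n = 694

694


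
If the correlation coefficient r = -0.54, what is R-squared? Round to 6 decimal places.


R^2 = r^2 = (-0.54)^2 = 0.2916

0.291600


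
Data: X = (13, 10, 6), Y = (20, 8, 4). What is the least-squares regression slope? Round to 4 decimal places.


b = sum((xi-xbar)(yi-ybar)) / sum((xi-xbar)^2)
n = 3, xbar = 29/3 ≈ 9.666667, ybar = 32/3 ≈ 10.666667
Sxy = sum((xi-xbar)(yi-ybar)) = 164/3 ≈ 54.666667
Sxx = sum((xi-xbar)^2) = 74/3 ≈ 24.666667
b = Sxy / Sxx = 82/37 ≈ 2.216216

2.2162


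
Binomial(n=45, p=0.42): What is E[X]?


E[X] = n*p = 45 * 0.42 = 18.9

18.9


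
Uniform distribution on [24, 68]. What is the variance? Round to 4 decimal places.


Var = (b-a)^2 / 12
(b-a)^2 = (68 - 24)^2 = 1936
Var = 1936/12 ≈ 161.333333

161.3333


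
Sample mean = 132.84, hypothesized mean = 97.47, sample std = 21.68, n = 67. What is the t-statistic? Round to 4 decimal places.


t = (xbar - mu0) / (s/sqrt(n))
xbar - mu0 = 132.84 - 97.47 = 35.37
sqrt(67) ≈ 8.18535277
s/sqrt(n) = 21.68 / 8.18535277 ≈ 2.64863355
t = 35.37 / 2.64863355 ≈ 13.354056

13.3541


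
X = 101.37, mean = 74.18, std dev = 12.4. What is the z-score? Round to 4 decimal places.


z = (X - mu) / sigma
X - mu = 101.37 - 74.18 = 27.19
z = 27.19 / 12.4 = 2719/1240 ≈ 2.192742

2.1927


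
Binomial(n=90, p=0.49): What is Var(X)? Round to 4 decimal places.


Var = n*p*(1-p) = 90 * 0.49 * 0.51 = 22.491

22.4910


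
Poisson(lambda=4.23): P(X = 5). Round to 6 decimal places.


P = e^(-lam) * lam^k / k!
e^(-4.23) ≈ 0.01455239
lam^k = 4.23^5 ≈ 1354.259332
k! = 5! = 120
P = 0.01455239 * 1354.259332 / 120 ≈ 0.164231

0.164231


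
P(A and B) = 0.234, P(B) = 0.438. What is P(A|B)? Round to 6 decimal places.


P(A|B) = P(A and B) / P(B) = 0.234 / 0.438 = 39/73 ≈ 0.53424658

0.534247


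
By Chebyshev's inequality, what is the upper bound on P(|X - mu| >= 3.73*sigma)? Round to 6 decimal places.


P <= 1/k^2
k^2 = 3.73^2 = 13.9129
1/k^2 = 1 / 13.9129 ≈ 0.07187574

0.071876


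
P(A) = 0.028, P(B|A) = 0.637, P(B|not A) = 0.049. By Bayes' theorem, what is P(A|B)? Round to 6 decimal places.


P(A|B) = P(B|A)*P(A) / P(B), P(B) = P(B|A)*P(A) + P(B|not A)*P(not A)
P(B|A)*P(A) = 0.637 * 0.028 = 0.017836
P(B|not A)*P(not A) = 0.049 * 0.972 = 0.047628
P(B) = 0.017836 + 0.047628 = 0.065464
P(A|B) = 0.017836 / 0.065464 = 91/334 ≈ 0.27245509

0.272455


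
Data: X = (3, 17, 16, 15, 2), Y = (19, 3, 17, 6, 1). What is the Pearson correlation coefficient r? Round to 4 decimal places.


r = sum((xi-xbar)(yi-ybar)) / sqrt(sum((xi-xbar)^2) * sum((yi-ybar)^2))
n = 5, xbar = 53/5 = 10.6, ybar = 46/5 = 9.2
Sxy = sum((xi-xbar)(yi-ybar)) = -15.6
Sxx = sum((xi-xbar)^2) = 221.2
Syy = sum((yi-ybar)^2) = 272.8
sqrt(Sxx*Syy) ≈ 245.648855
r = Sxy / sqrt(Sxx*Syy) = -15.6 / 245.648855 ≈ -0.063505

-0.0635


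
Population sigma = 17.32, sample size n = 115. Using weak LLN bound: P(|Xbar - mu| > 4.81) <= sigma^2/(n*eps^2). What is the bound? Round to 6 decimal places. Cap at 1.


bound = min(1, sigma^2/(n*eps^2))
sigma^2 = 17.32^2 = 299.9824
n*eps^2 = 115 * 4.81^2 = 115 * 23.1361 = 2660.6515
sigma^2/(n*eps^2) = 299.9824 / 2660.6515 ≈ 0.11274772

0.112748


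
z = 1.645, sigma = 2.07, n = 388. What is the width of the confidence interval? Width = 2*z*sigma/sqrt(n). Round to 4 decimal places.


width = 2*z*sigma/sqrt(n)
2*z*sigma = 2 * 1.645 * 2.07 = 6.8103
sqrt(388) ≈ 19.697716
width = 6.8103 / 19.697716 ≈ 0.345741

0.3457


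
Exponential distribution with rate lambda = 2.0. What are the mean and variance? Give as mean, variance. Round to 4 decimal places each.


mean = 1/lam, var = 1/lam^2
mean = 1 / 2.0 = 0.5
lam^2 = 2.0^2 = 4
var = 1 / 4 = 0.25

0.5000, 0.2500


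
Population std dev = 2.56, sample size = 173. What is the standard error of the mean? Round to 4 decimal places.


SE = sigma / sqrt(n)
sqrt(173) ≈ 13.152946
SE = 2.56 / 13.152946 ≈ 0.194633

0.1946


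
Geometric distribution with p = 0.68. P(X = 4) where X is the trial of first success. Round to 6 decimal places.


P = (1-p)^(k-1) * p
(1-p)^(k-1) = 0.32^3 = 0.032768
P = 0.032768 * 0.68 = 0.02228224

0.022282


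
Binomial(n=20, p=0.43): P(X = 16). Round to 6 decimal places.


P = C(n,k) * p^k * (1-p)^(n-k)
C(20,16) = 4845
p^k = 0.43^16 ≈ 0.000001366140
(1-p)^(n-k) = 0.57^4 ≈ 0.1055600
P = 4845 * 0.000001366140 * 0.1055600 ≈ 0.000699

0.000699


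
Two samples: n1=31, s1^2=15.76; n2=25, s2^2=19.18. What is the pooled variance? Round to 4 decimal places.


sp^2 = ((n1-1)*s1^2 + (n2-1)*s2^2)/(n1+n2-2)
(n1-1)*s1^2 = 30 * 15.76 = 472.8
(n2-1)*s2^2 = 24 * 19.18 = 460.32
numerator = 472.8 + 460.32 = 933.12
n1+n2-2 = 54
sp^2 = 933.12 / 54 = 17.28

17.2800


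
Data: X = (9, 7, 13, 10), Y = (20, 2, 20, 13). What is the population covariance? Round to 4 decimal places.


Cov = (1/n)*sum((xi-xbar)(yi-ybar))
n = 4, xbar = 39/4 = 9.75, ybar = 55/4 = 13.75
sum((xi-xbar)(yi-ybar)) = 47.75
Cov = 47.75 / 4 = 11.9375

11.9375


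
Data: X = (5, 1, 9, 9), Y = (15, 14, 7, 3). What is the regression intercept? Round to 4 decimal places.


a = ybar - b*xbar, where b = sum((xi-xbar)(yi-ybar)) / sum((xi-xbar)^2)
n = 4, xbar = 24/4 = 6, ybar = 39/4 = 9.75
Sxy = sum((xi-xbar)(yi-ybar)) = -55
Sxx = sum((xi-xbar)^2) = 44
b = Sxy / Sxx = -1.25
a = 9.75 - (-1.25) * 6 = 17.25

17.2500


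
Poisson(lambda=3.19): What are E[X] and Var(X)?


E[X] = Var(X) = lambda = 3.19

3.19, 3.19


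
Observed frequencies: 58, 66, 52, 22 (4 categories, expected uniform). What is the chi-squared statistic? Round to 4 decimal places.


chi2 = sum((O-E)^2/E), E = total/4
total = 198, E = 198/4 = 49.5
(58 - 49.5)^2 / 49.5 = 72.25 / 49.5 = 289/198 ≈ 1.459596
(66 - 49.5)^2 / 49.5 = 272.25 / 49.5 = 5.5
(52 - 49.5)^2 / 49.5 = 6.25 / 49.5 = 25/198 ≈ 0.126263
(22 - 49.5)^2 / 49.5 = 756.25 / 49.5 = 275/18 ≈ 15.277778
chi2 = 246/11 ≈ 22.363636

22.3636


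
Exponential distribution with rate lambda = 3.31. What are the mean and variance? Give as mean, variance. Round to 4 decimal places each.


mean = 1/lam, var = 1/lam^2
mean = 1 / 3.31 = 100/331 ≈ 0.302115
lam^2 = 3.31^2 = 10.9561
var = 1 / 10.9561 ≈ 0.091273

0.3021, 0.0913


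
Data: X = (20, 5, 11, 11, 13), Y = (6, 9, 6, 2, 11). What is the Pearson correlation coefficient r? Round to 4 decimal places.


r = sum((xi-xbar)(yi-ybar)) / sqrt(sum((xi-xbar)^2) * sum((yi-ybar)^2))
n = 5, xbar = 60/5 = 12, ybar = 34/5 = 6.8
Sxy = sum((xi-xbar)(yi-ybar)) = -12
Sxx = sum((xi-xbar)^2) = 116
Syy = sum((yi-ybar)^2) = 46.8
sqrt(Sxx*Syy) ≈ 73.680391
r = Sxy / sqrt(Sxx*Syy) = -12 / 73.680391 ≈ -0.162866

-0.1629


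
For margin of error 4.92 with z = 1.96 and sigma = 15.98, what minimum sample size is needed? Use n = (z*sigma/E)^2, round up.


z*sigma/E = 1.96 * 15.98 / 4.92 = 39151/6150 ≈ 6.366016
(z*sigma/E)^2 ≈ 40.526163
round up: n = 41

41


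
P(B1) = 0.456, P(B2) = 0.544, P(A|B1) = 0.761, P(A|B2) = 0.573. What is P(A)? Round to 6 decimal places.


P(A) = P(A|B1)*P(B1) + P(A|B2)*P(B2)
P(A|B1)*P(B1) = 0.761 * 0.456 = 0.347016
P(A|B2)*P(B2) = 0.573 * 0.544 = 0.311712
P(A) = 0.347016 + 0.311712 = 0.658728

0.658728


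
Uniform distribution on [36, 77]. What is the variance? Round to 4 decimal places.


Var = (b-a)^2 / 12
(b-a)^2 = (77 - 36)^2 = 1681
Var = 1681/12 ≈ 140.083333

140.0833


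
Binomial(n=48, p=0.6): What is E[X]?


E[X] = n*p = 48 * 0.6 = 28.8

28.8


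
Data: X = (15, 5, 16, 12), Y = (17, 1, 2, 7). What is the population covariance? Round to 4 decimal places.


Cov = (1/n)*sum((xi-xbar)(yi-ybar))
n = 4, xbar = 48/4 = 12, ybar = 27/4 = 6.75
sum((xi-xbar)(yi-ybar)) = 52
Cov = 52 / 4 = 13

13.0000


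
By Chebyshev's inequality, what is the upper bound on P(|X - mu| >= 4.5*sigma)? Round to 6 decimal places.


P <= 1/k^2
k^2 = 4.5^2 = 20.25
1/k^2 = 1 / 20.25 = 4/81 ≈ 0.04938272

0.049383


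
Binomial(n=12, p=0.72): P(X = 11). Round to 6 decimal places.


P = C(n,k) * p^k * (1-p)^(n-k)
C(12,11) = 12
p^k = 0.72^11 ≈ 0.02695612
(1-p)^(n-k) = 0.28^1 = 0.28
P = 12 * 0.02695612 * 0.28 ≈ 0.090573

0.090573


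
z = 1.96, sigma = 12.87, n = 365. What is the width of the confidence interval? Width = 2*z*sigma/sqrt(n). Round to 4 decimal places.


width = 2*z*sigma/sqrt(n)
2*z*sigma = 2 * 1.96 * 12.87 = 50.4504
sqrt(365) ≈ 19.104973
width = 50.4504 / 19.104973 ≈ 2.640695

2.6407


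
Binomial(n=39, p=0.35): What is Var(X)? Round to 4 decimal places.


Var = n*p*(1-p) = 39 * 0.35 * 0.65 = 8.8725

8.8725


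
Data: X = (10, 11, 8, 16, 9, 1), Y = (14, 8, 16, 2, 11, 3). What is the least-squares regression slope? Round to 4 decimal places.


b = sum((xi-xbar)(yi-ybar)) / sum((xi-xbar)^2)
n = 6, xbar = 55/6 ≈ 9.166667, ybar = 54/6 = 9
Sxy = sum((xi-xbar)(yi-ybar)) = -5
Sxx = sum((xi-xbar)^2) = 713/6 ≈ 118.833333
b = Sxy / Sxx = -30/713 ≈ -0.042076

-0.0421


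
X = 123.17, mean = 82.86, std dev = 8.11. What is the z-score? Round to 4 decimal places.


z = (X - mu) / sigma
X - mu = 123.17 - 82.86 = 40.31
z = 40.31 / 8.11 = 4031/811 ≈ 4.970407

4.9704


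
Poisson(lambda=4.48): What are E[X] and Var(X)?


E[X] = Var(X) = lambda = 4.48

4.48, 4.48


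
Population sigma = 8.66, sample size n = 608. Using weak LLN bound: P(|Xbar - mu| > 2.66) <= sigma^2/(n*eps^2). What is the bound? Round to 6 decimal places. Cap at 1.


bound = min(1, sigma^2/(n*eps^2))
sigma^2 = 8.66^2 = 74.9956
n*eps^2 = 608 * 2.66^2 = 608 * 7.0756 = 4301.9648
sigma^2/(n*eps^2) = 74.9956 / 4301.9648 ≈ 0.01743287

0.017433


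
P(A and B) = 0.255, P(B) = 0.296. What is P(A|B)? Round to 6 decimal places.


P(A|B) = P(A and B) / P(B) = 0.255 / 0.296 = 255/296 ≈ 0.86148649

0.861486


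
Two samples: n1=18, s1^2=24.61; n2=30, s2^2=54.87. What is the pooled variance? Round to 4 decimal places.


sp^2 = ((n1-1)*s1^2 + (n2-1)*s2^2)/(n1+n2-2)
(n1-1)*s1^2 = 17 * 24.61 = 418.37
(n2-1)*s2^2 = 29 * 54.87 = 1591.23
numerator = 418.37 + 1591.23 = 2009.6
n1+n2-2 = 46
sp^2 = 2009.6 / 46 = 5024/115 ≈ 43.686957

43.6870


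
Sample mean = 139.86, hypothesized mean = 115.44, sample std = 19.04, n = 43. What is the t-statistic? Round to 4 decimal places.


t = (xbar - mu0) / (s/sqrt(n))
xbar - mu0 = 139.86 - 115.44 = 24.42
sqrt(43) ≈ 6.55743852
s/sqrt(n) = 19.04 / 6.55743852 ≈ 2.90357278
t = 24.42 / 2.90357278 ≈ 8.410328

8.4103


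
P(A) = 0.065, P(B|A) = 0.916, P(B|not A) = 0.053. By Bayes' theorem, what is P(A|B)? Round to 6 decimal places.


P(A|B) = P(B|A)*P(A) / P(B), P(B) = P(B|A)*P(A) + P(B|not A)*P(not A)
P(B|A)*P(A) = 0.916 * 0.065 = 0.05954
P(B|not A)*P(not A) = 0.053 * 0.935 = 0.049555
P(B) = 0.05954 + 0.049555 = 0.109095
P(A|B) = 0.05954 / 0.109095 ≈ 0.54576287

0.545763


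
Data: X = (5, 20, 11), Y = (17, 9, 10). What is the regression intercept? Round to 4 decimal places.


a = ybar - b*xbar, where b = sum((xi-xbar)(yi-ybar)) / sum((xi-xbar)^2)
n = 3, xbar = 36/3 = 12, ybar = 36/3 = 12
Sxy = sum((xi-xbar)(yi-ybar)) = -57
Sxx = sum((xi-xbar)^2) = 114
b = Sxy / Sxx = -0.5
a = 12 - (-0.5) * 12 = 18

18.0000


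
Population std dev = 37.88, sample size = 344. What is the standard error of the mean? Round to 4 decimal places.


SE = sigma / sqrt(n)
sqrt(344) ≈ 18.547237
SE = 37.88 / 18.547237 ≈ 2.042353

2.0424


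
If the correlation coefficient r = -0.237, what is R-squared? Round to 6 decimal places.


R^2 = r^2 = (-0.237)^2 = 0.056169

0.056169


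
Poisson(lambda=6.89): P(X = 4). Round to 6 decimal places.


P = e^(-lam) * lam^k / k!
e^(-6.89) ≈ 0.001017914
lam^k = 6.89^4 ≈ 2253.600278
k! = 4! = 24
P = 0.001017914 * 2253.600278 / 24 ≈ 0.095582

0.095582


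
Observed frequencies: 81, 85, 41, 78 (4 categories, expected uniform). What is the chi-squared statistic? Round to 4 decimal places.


chi2 = sum((O-E)^2/E), E = total/4
total = 285, E = 285/4 = 71.25
(81 - 71.25)^2 / 71.25 = 95.0625 / 71.25 = 507/380 ≈ 1.334211
(85 - 71.25)^2 / 71.25 = 189.0625 / 71.25 = 605/228 ≈ 2.653509
(41 - 71.25)^2 / 71.25 = 915.0625 / 71.25 = 14641/1140 ≈ 12.842982
(78 - 71.25)^2 / 71.25 = 45.5625 / 71.25 = 243/380 ≈ 0.639474
chi2 = 4979/285 ≈ 17.470175

17.4702


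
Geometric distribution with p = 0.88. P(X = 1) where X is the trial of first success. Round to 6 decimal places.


P = (1-p)^(k-1) * p
(1-p)^(k-1) = 0.12^0 = 1
P = 1 * 0.88 = 0.88

0.880000


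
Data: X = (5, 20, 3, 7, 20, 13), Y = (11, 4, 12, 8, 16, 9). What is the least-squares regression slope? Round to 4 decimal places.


b = sum((xi-xbar)(yi-ybar)) / sum((xi-xbar)^2)
n = 6, xbar = 68/6 = 34/3 ≈ 11.333333, ybar = 60/6 = 10
Sxy = sum((xi-xbar)(yi-ybar)) = -16
Sxx = sum((xi-xbar)^2) = 844/3 ≈ 281.333333
b = Sxy / Sxx = -12/211 ≈ -0.056872

-0.0569


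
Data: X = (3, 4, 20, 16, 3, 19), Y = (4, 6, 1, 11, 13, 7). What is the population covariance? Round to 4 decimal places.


Cov = (1/n)*sum((xi-xbar)(yi-ybar))
n = 6, xbar = 65/6 ≈ 10.833333, ybar = 42/6 = 7
sum((xi-xbar)(yi-ybar)) = -51
Cov = -51 / 6 = -8.5

-8.5000


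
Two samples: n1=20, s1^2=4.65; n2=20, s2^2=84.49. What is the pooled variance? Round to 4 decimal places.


sp^2 = ((n1-1)*s1^2 + (n2-1)*s2^2)/(n1+n2-2)
(n1-1)*s1^2 = 19 * 4.65 = 88.35
(n2-1)*s2^2 = 19 * 84.49 = 1605.31
numerator = 88.35 + 1605.31 = 1693.66
n1+n2-2 = 38
sp^2 = 1693.66 / 38 = 44.57

44.5700


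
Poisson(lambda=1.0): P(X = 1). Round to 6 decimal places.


P = e^(-lam) * lam^k / k!
e^(-1.0) ≈ 0.3678794
lam^k = 1.0^1 = 1
k! = 1! = 1
P = 0.3678794 * 1 / 1 ≈ 0.367879

0.367879


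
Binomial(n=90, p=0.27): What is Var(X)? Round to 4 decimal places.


Var = n*p*(1-p) = 90 * 0.27 * 0.73 = 17.739

17.7390


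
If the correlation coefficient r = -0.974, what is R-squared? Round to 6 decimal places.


R^2 = r^2 = (-0.974)^2 = 0.948676

0.948676


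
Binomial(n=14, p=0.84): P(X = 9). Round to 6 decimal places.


P = C(n,k) * p^k * (1-p)^(n-k)
C(14,9) = 2002
p^k = 0.84^9 ≈ 0.2082157
(1-p)^(n-k) = 0.16^5 = 0.0001048576
P = 2002 * 0.2082157 * 0.0001048576 ≈ 0.043710

0.043710


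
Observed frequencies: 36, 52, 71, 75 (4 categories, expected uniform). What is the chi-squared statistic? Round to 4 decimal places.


chi2 = sum((O-E)^2/E), E = total/4
total = 234, E = 234/4 = 58.5
(36 - 58.5)^2 / 58.5 = 506.25 / 58.5 = 225/26 ≈ 8.653846
(52 - 58.5)^2 / 58.5 = 42.25 / 58.5 = 13/18 ≈ 0.722222
(71 - 58.5)^2 / 58.5 = 156.25 / 58.5 = 625/234 ≈ 2.670940
(75 - 58.5)^2 / 58.5 = 272.25 / 58.5 = 121/26 ≈ 4.653846
chi2 = 1954/117 ≈ 16.700855

16.7009


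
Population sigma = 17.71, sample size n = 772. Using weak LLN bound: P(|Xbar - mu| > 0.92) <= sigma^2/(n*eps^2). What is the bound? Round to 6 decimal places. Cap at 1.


bound = min(1, sigma^2/(n*eps^2))
sigma^2 = 17.71^2 = 313.6441
n*eps^2 = 772 * 0.92^2 = 772 * 0.8464 = 653.4208
sigma^2/(n*eps^2) = 313.6441 / 653.4208 ≈ 0.48000324

0.480003


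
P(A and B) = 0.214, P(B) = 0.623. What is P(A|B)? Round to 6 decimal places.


P(A|B) = P(A and B) / P(B) = 0.214 / 0.623 = 214/623 ≈ 0.34349920

0.343499


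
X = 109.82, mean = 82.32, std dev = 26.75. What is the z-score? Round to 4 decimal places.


z = (X - mu) / sigma
X - mu = 109.82 - 82.32 = 27.5
z = 27.5 / 26.75 = 110/107 ≈ 1.028037

1.0280


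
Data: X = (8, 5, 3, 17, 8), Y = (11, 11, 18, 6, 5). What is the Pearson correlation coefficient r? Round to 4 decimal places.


r = sum((xi-xbar)(yi-ybar)) / sqrt(sum((xi-xbar)^2) * sum((yi-ybar)^2))
n = 5, xbar = 41/5 = 8.2, ybar = 51/5 = 10.2
Sxy = sum((xi-xbar)(yi-ybar)) = -79.2
Sxx = sum((xi-xbar)^2) = 114.8
Syy = sum((yi-ybar)^2) = 106.8
sqrt(Sxx*Syy) ≈ 110.727774
r = Sxy / sqrt(Sxx*Syy) = -79.2 / 110.727774 ≈ -0.715268

-0.7153


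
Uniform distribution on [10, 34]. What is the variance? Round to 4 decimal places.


Var = (b-a)^2 / 12
(b-a)^2 = (34 - 10)^2 = 576
Var = 576/12 = 48

48.0000


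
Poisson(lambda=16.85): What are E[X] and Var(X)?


E[X] = Var(X) = lambda = 16.85

16.85, 16.85


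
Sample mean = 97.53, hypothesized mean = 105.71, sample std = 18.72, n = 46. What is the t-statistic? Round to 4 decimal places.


t = (xbar - mu0) / (s/sqrt(n))
xbar - mu0 = 97.53 - 105.71 = -8.18
sqrt(46) ≈ 6.78232998
s/sqrt(n) = 18.72 / 6.78232998 ≈ 2.76011342
t = -8.18 / 2.76011342 ≈ -2.963646

-2.9636


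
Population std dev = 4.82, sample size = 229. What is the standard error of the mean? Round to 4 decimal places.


SE = sigma / sqrt(n)
sqrt(229) ≈ 15.132746
SE = 4.82 / 15.132746 ≈ 0.318515

0.3185


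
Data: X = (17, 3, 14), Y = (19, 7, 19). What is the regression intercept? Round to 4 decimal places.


a = ybar - b*xbar, where b = sum((xi-xbar)(yi-ybar)) / sum((xi-xbar)^2)
n = 3, xbar = 34/3 ≈ 11.333333, ybar = 45/3 = 15
Sxy = sum((xi-xbar)(yi-ybar)) = 100
Sxx = sum((xi-xbar)^2) = 326/3 ≈ 108.666667
b = Sxy / Sxx = 150/163 ≈ 0.920245
a = 15 - 0.920245 * 11.333333 = 745/163 ≈ 4.570552

4.5706


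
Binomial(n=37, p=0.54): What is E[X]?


E[X] = n*p = 37 * 0.54 = 19.98

19.98


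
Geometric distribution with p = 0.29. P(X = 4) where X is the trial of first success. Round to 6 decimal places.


P = (1-p)^(k-1) * p
(1-p)^(k-1) = 0.71^3 = 0.357911
P = 0.357911 * 0.29 ≈ 0.1037942

0.103794


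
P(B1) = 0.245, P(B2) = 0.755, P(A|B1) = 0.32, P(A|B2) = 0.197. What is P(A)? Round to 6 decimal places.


P(A) = P(A|B1)*P(B1) + P(A|B2)*P(B2)
P(A|B1)*P(B1) = 0.32 * 0.245 = 0.0784
P(A|B2)*P(B2) = 0.197 * 0.755 = 0.148735
P(A) = 0.0784 + 0.148735 = 0.227135

0.227135


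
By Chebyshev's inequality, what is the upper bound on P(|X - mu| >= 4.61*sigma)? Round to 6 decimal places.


P <= 1/k^2
k^2 = 4.61^2 = 21.2521
1/k^2 = 1 / 21.2521 ≈ 0.04705417

0.047054


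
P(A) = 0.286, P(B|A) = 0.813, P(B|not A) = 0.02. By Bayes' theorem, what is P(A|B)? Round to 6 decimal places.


P(A|B) = P(B|A)*P(A) / P(B), P(B) = P(B|A)*P(A) + P(B|not A)*P(not A)
P(B|A)*P(A) = 0.813 * 0.286 = 0.232518
P(B|not A)*P(not A) = 0.02 * 0.714 = 0.01428
P(B) = 0.232518 + 0.01428 = 0.246798
P(A|B) = 0.232518 / 0.246798 ≈ 0.94213892

0.942139


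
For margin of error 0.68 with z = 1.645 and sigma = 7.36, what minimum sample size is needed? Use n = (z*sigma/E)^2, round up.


z*sigma/E = 1.645 * 7.36 / 0.68 = 7567/425 ≈ 17.804706
(z*sigma/E)^2 ≈ 317.007552
round up: n = 318

318


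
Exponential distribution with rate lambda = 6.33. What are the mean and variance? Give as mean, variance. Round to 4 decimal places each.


mean = 1/lam, var = 1/lam^2
mean = 1 / 6.33 = 100/633 ≈ 0.157978
lam^2 = 6.33^2 = 40.0689
var = 1 / 40.0689 ≈ 0.024957

0.1580, 0.0250


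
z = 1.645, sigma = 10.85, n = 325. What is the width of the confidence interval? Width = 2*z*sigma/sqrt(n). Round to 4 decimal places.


width = 2*z*sigma/sqrt(n)
2*z*sigma = 2 * 1.645 * 10.85 = 35.6965
sqrt(325) ≈ 18.027756
width = 35.6965 / 18.027756 ≈ 1.980086

1.9801


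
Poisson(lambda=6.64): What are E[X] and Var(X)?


E[X] = Var(X) = lambda = 6.64

6.64, 6.64


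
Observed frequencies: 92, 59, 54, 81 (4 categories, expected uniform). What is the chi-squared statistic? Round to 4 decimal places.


chi2 = sum((O-E)^2/E), E = total/4
total = 286, E = 286/4 = 71.5
(92 - 71.5)^2 / 71.5 = 420.25 / 71.5 = 1681/286 ≈ 5.877622
(59 - 71.5)^2 / 71.5 = 156.25 / 71.5 = 625/286 ≈ 2.185315
(54 - 71.5)^2 / 71.5 = 306.25 / 71.5 = 1225/286 ≈ 4.283217
(81 - 71.5)^2 / 71.5 = 90.25 / 71.5 = 361/286 ≈ 1.262238
chi2 = 1946/143 ≈ 13.608392

13.6084


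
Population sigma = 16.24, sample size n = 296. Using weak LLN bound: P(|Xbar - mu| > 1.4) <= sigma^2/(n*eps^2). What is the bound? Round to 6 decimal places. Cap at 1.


bound = min(1, sigma^2/(n*eps^2))
sigma^2 = 16.24^2 = 263.7376
n*eps^2 = 296 * 1.4^2 = 296 * 1.96 = 580.16
sigma^2/(n*eps^2) = 263.7376 / 580.16 = 841/1850 ≈ 0.45459459

0.454595


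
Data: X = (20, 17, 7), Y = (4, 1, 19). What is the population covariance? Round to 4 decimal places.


Cov = (1/n)*sum((xi-xbar)(yi-ybar))
n = 3, xbar = 44/3 ≈ 14.666667, ybar = 24/3 = 8
sum((xi-xbar)(yi-ybar)) = -122
Cov = -122 / 3 = -122/3 ≈ -40.666667

-40.6667


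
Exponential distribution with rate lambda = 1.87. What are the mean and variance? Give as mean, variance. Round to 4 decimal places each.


mean = 1/lam, var = 1/lam^2
mean = 1 / 1.87 = 100/187 ≈ 0.534759
lam^2 = 1.87^2 = 3.4969
var = 1 / 3.4969 ≈ 0.285968

0.5348, 0.2860


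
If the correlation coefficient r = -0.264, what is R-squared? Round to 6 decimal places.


R^2 = r^2 = (-0.264)^2 = 0.069696

0.069696


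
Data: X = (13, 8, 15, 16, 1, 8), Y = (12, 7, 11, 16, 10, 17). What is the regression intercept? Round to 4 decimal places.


a = ybar - b*xbar, where b = sum((xi-xbar)(yi-ybar)) / sum((xi-xbar)^2)
n = 6, xbar = 61/6 ≈ 10.166667, ybar = 73/6 ≈ 12.166667
Sxy = sum((xi-xbar)(yi-ybar)) = 221/6 ≈ 36.833333
Sxx = sum((xi-xbar)^2) = 953/6 ≈ 158.833333
b = Sxy / Sxx = 221/953 ≈ 0.231899
a = 12.166667 - 0.231899 * 10.166667 = 9348/953 ≈ 9.809024

9.8090


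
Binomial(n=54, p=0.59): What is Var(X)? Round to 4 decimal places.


Var = n*p*(1-p) = 54 * 0.59 * 0.41 = 13.0626

13.0626


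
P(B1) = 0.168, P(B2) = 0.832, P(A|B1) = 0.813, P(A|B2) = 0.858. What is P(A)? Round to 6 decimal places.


P(A) = P(A|B1)*P(B1) + P(A|B2)*P(B2)
P(A|B1)*P(B1) = 0.813 * 0.168 = 0.136584
P(A|B2)*P(B2) = 0.858 * 0.832 = 0.713856
P(A) = 0.136584 + 0.713856 = 0.85044

0.850440


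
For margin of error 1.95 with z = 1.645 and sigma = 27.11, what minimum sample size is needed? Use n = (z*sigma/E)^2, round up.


z*sigma/E = 1.645 * 27.11 / 1.95 ≈ 22.869718
(z*sigma/E)^2 ≈ 523.023999
round up: n = 524

524


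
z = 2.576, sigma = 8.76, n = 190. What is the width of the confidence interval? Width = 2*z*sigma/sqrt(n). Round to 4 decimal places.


width = 2*z*sigma/sqrt(n)
2*z*sigma = 2 * 2.576 * 8.76 = 45.13152
sqrt(190) ≈ 13.784049
width = 45.13152 / 13.784049 ≈ 3.274185

3.2742


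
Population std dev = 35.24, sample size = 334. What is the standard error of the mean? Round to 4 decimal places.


SE = sigma / sqrt(n)
sqrt(334) ≈ 18.275667
SE = 35.24 / 18.275667 ≈ 1.928247

1.9282


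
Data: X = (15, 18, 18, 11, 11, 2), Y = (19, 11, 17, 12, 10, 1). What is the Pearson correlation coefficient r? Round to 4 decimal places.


r = sum((xi-xbar)(yi-ybar)) / sqrt(sum((xi-xbar)^2) * sum((yi-ybar)^2))
n = 6, xbar = 75/6 = 12.5, ybar = 70/6 = 35/3 ≈ 11.666667
Sxy = sum((xi-xbar)(yi-ybar)) = 158
Sxx = sum((xi-xbar)^2) = 181.5
Syy = sum((yi-ybar)^2) = 598/3 ≈ 199.333333
sqrt(Sxx*Syy) ≈ 190.207781
r = Sxy / sqrt(Sxx*Syy) = 158 / 190.207781 ≈ 0.830671

0.8307


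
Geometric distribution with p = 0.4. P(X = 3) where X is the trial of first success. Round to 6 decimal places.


P = (1-p)^(k-1) * p
(1-p)^(k-1) = 0.6^2 = 0.36
P = 0.36 * 0.4 = 0.144

0.144000


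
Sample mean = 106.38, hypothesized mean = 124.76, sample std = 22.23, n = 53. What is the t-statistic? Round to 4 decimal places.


t = (xbar - mu0) / (s/sqrt(n))
xbar - mu0 = 106.38 - 124.76 = -18.38
sqrt(53) ≈ 7.28010989
s/sqrt(n) = 22.23 / 7.28010989 ≈ 3.05352534
t = -18.38 / 3.05352534 ≈ -6.019272

-6.0193


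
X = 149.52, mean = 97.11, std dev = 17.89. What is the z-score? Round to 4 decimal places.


z = (X - mu) / sigma
X - mu = 149.52 - 97.11 = 52.41
z = 52.41 / 17.89 = 5241/1789 ≈ 2.929570

2.9296


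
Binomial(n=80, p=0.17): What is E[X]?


E[X] = n*p = 80 * 0.17 = 13.6

13.6


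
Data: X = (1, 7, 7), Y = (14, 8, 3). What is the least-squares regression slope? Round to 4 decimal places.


b = sum((xi-xbar)(yi-ybar)) / sum((xi-xbar)^2)
n = 3, xbar = 15/3 = 5, ybar = 25/3 ≈ 8.333333
Sxy = sum((xi-xbar)(yi-ybar)) = -34
Sxx = sum((xi-xbar)^2) = 24
b = Sxy / Sxx = -17/12 ≈ -1.416667

-1.4167


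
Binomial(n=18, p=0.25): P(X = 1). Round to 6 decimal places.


P = C(n,k) * p^k * (1-p)^(n-k)
C(18,1) = 18
p^k = 0.25^1 = 0.25
(1-p)^(n-k) = 0.75^17 ≈ 0.007516947
P = 18 * 0.25 * 0.007516947 ≈ 0.033826

0.033826


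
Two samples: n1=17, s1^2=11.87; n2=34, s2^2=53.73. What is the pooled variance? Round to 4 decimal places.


sp^2 = ((n1-1)*s1^2 + (n2-1)*s2^2)/(n1+n2-2)
(n1-1)*s1^2 = 16 * 11.87 = 189.92
(n2-1)*s2^2 = 33 * 53.73 = 1773.09
numerator = 189.92 + 1773.09 = 1963.01
n1+n2-2 = 49
sp^2 = 1963.01 / 49 = 28043/700 ≈ 40.061429

40.0614


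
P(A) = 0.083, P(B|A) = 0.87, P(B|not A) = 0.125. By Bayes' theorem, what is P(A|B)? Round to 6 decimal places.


P(A|B) = P(B|A)*P(A) / P(B), P(B) = P(B|A)*P(A) + P(B|not A)*P(not A)
P(B|A)*P(A) = 0.87 * 0.083 = 0.07221
P(B|not A)*P(not A) = 0.125 * 0.917 = 0.114625
P(B) = 0.07221 + 0.114625 = 0.186835
P(A|B) = 0.07221 / 0.186835 ≈ 0.38649075

0.386491


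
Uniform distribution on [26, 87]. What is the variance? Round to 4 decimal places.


Var = (b-a)^2 / 12
(b-a)^2 = (87 - 26)^2 = 3721
Var = 3721/12 ≈ 310.083333

310.0833


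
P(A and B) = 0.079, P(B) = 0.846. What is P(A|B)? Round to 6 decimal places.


P(A|B) = P(A and B) / P(B) = 0.079 / 0.846 = 79/846 ≈ 0.09338061

0.093381


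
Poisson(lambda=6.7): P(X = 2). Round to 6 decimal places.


P = e^(-lam) * lam^k / k!
e^(-6.7) ≈ 0.001230912
lam^k = 6.7^2 = 44.89
k! = 2! = 2
P = 0.001230912 * 44.89 / 2 ≈ 0.027628

0.027628


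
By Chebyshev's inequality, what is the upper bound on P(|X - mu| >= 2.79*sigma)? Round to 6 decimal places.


P <= 1/k^2
k^2 = 2.79^2 = 7.7841
1/k^2 = 1 / 7.7841 ≈ 0.12846700

0.128467


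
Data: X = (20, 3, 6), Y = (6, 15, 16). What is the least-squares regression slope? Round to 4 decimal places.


b = sum((xi-xbar)(yi-ybar)) / sum((xi-xbar)^2)
n = 3, xbar = 29/3 ≈ 9.666667, ybar = 37/3 ≈ 12.333333
Sxy = sum((xi-xbar)(yi-ybar)) = -290/3 ≈ -96.666667
Sxx = sum((xi-xbar)^2) = 494/3 ≈ 164.666667
b = Sxy / Sxx = -145/247 ≈ -0.587045

-0.5870


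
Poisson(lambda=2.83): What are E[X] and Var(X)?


E[X] = Var(X) = lambda = 2.83

2.83, 2.83


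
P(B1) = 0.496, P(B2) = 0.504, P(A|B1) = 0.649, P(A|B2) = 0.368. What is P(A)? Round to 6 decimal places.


P(A) = P(A|B1)*P(B1) + P(A|B2)*P(B2)
P(A|B1)*P(B1) = 0.649 * 0.496 = 0.321904
P(A|B2)*P(B2) = 0.368 * 0.504 = 0.185472
P(A) = 0.321904 + 0.185472 = 0.507376

0.507376
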